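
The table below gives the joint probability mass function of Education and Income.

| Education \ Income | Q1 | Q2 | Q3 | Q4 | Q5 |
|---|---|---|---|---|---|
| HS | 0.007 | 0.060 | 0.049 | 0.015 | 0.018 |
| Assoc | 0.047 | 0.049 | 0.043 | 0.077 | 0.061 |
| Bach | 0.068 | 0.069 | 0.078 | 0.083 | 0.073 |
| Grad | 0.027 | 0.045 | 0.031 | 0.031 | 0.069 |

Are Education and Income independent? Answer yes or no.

P(Education=HS) = 0.149 and P(Income=Q2) = 0.223, so their product is 0.03323, but P(Education=HS, Income=Q2) = 0.060. Since these differ, Education and Income are not independent.

no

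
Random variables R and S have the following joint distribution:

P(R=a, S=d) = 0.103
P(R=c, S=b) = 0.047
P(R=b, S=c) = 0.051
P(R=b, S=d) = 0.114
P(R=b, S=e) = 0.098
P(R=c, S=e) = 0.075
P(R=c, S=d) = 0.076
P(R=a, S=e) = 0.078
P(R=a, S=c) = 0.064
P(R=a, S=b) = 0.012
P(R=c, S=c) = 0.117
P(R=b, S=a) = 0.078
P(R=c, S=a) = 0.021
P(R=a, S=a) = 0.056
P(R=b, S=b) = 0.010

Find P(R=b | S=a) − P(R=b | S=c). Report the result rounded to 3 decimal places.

0.283

P(S=a) = 0.056 + 0.078 + 0.021 = 0.155; P(R=b | S=a) = 0.078/0.155 = 0.5032.
P(S=c) = 0.064 + 0.051 + 0.117 = 0.232; P(R=b | S=c) = 0.051/0.232 = 0.2198.
Difference = 0.283.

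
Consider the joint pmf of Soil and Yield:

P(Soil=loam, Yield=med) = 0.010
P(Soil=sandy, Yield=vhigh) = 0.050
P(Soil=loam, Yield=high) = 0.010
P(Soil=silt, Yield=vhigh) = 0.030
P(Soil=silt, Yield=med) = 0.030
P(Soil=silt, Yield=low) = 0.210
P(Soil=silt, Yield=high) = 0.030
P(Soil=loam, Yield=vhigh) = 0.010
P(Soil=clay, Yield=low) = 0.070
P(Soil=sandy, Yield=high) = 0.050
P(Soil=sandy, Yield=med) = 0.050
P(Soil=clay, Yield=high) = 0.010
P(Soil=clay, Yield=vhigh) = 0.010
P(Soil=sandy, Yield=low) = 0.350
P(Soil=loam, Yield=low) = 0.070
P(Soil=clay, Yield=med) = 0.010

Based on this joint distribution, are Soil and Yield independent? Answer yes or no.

Every cell satisfies P(Soil,Yield) = P(Soil)·P(Yield). For instance P(Soil=loam) = 0.100, P(Yield=high) = 0.100, and 0.100×0.100 = 0.010 matches the joint entry. So Soil and Yield are independent.

yes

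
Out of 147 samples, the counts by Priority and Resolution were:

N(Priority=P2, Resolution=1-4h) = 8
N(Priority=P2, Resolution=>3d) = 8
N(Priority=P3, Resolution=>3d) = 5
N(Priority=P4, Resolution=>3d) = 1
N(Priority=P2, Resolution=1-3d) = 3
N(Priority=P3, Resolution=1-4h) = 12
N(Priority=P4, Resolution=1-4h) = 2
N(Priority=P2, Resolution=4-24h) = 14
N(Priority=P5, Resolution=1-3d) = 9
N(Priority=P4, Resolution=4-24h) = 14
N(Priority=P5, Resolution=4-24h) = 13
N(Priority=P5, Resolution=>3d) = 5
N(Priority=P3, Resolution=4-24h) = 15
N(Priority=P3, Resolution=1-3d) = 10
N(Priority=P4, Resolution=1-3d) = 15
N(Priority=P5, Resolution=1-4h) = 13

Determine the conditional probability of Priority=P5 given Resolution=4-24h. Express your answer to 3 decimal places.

Total with Resolution=4-24h: 14 + 15 + 14 + 13 = 56.
P(Priority=P5 | Resolution=4-24h) = 13/56 = 0.232.

0.232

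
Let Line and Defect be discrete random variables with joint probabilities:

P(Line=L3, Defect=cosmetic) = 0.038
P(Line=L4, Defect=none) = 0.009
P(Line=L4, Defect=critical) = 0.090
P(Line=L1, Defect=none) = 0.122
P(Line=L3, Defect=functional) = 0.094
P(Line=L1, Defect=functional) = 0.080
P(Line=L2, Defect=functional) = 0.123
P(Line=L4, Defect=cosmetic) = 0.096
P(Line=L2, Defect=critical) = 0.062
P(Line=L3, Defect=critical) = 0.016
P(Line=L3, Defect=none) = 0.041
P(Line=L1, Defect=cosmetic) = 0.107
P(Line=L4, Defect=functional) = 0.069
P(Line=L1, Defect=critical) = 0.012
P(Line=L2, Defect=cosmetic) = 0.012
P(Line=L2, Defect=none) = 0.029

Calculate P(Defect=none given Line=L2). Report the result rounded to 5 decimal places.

P(Line=L2) = 0.029 + 0.012 + 0.123 + 0.062 = 0.226.
P(Defect=none | Line=L2) = 0.029/0.226 = 0.12832.

0.12832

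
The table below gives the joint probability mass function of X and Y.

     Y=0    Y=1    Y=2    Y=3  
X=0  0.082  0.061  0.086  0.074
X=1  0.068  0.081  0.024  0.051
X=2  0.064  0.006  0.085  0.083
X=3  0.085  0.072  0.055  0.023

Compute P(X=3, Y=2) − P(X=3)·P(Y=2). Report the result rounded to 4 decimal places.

P(X=3) = 0.085 + 0.072 + 0.055 + 0.023 = 0.235.
P(Y=2) = 0.086 + 0.024 + 0.085 + 0.055 = 0.250.
P(X=3, Y=2) − P(X=3)P(Y=2) = 0.055 − 0.235×0.250 = -0.0038.

-0.0038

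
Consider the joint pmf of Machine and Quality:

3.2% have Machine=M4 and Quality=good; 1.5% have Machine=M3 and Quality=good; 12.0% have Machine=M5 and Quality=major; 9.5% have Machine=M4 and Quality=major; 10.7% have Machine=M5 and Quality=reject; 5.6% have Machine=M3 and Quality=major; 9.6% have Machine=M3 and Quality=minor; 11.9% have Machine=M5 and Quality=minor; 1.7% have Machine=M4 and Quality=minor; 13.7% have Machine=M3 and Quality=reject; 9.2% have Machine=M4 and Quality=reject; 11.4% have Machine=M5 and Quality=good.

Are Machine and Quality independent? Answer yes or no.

no

P(Machine=M5) = 0.460 and P(Quality=reject) = 0.336, so their product is 0.15456, but P(Machine=M5, Quality=reject) = 0.107. Since these differ, Machine and Quality are not independent.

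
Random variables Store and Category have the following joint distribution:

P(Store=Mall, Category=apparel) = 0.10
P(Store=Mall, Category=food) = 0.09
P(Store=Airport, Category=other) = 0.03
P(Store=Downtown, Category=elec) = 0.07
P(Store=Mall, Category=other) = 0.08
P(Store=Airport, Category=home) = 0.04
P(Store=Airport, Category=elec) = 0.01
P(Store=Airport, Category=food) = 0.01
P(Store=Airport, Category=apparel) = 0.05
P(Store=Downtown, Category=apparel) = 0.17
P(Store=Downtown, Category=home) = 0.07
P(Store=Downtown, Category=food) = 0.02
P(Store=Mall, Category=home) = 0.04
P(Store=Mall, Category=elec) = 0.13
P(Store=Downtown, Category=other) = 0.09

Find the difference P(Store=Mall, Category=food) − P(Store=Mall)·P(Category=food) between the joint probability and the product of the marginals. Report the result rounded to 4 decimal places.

0.0372

P(Store=Mall) = 0.09 + 0.10 + 0.13 + 0.04 + 0.08 = 0.44.
P(Category=food) = 0.02 + 0.09 + 0.01 = 0.12.
P(Store=Mall, Category=food) − P(Store=Mall)P(Category=food) = 0.09 − 0.44×0.12 = 0.0372.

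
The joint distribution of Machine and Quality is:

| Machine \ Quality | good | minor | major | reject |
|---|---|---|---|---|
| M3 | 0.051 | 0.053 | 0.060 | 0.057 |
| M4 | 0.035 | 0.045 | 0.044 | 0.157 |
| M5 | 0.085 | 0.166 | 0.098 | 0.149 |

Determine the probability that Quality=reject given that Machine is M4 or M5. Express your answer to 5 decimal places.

0.39281

P(Machine=M4) = 0.035 + 0.045 + 0.044 + 0.157 = 0.281.
P(Machine=M5) = 0.085 + 0.166 + 0.098 + 0.149 = 0.498.
P(Machine ∈ {M4, M5}) = 0.281 + 0.498 = 0.779; P(Quality=reject, Machine ∈ {M4, M5}) = 0.157 + 0.149 = 0.306.
P(Quality=reject | Machine ∈ {M4, M5}) = 0.306/0.779 = 0.39281.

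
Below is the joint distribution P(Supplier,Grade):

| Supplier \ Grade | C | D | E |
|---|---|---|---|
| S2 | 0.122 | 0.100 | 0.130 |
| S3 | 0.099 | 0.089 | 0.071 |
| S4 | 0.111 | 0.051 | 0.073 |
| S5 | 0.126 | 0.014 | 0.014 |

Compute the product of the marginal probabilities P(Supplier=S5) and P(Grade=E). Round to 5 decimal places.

P(Supplier=S5) = 0.126 + 0.014 + 0.014 = 0.154.
P(Grade=E) = 0.130 + 0.071 + 0.073 + 0.014 = 0.288.
Product: 0.154 × 0.288 = 0.04435.

0.04435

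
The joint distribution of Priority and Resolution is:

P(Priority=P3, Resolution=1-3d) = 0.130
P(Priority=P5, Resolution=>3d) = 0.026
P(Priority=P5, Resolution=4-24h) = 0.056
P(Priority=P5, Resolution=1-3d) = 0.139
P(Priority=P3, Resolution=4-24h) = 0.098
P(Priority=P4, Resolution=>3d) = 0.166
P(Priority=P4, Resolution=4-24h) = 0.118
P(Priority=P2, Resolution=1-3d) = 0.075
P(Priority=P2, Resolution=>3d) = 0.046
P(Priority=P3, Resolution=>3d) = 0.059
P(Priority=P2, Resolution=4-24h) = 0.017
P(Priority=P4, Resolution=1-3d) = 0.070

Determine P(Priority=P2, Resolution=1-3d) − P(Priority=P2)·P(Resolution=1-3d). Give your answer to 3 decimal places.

P(Priority=P2) = 0.017 + 0.075 + 0.046 = 0.138.
P(Resolution=1-3d) = 0.075 + 0.130 + 0.070 + 0.139 = 0.414.
P(Priority=P2, Resolution=1-3d) − P(Priority=P2)P(Resolution=1-3d) = 0.075 − 0.138×0.414 = 0.018.

0.018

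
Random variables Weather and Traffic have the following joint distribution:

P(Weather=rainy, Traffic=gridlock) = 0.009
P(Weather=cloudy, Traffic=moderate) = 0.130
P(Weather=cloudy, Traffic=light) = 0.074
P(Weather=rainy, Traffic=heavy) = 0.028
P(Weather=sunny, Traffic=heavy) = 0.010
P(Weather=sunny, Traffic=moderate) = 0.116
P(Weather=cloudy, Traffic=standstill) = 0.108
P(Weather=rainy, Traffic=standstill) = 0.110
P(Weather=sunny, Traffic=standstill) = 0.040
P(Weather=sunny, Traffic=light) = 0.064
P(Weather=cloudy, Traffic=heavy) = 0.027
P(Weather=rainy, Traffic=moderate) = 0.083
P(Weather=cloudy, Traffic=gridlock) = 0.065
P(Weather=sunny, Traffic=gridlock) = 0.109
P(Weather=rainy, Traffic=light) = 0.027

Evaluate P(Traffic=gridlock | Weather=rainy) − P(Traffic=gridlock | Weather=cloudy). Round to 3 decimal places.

P(Weather=rainy) = 0.027 + 0.083 + 0.028 + 0.009 + 0.110 = 0.257; P(Traffic=gridlock | Weather=rainy) = 0.009/0.257 = 0.0350.
P(Weather=cloudy) = 0.074 + 0.130 + 0.027 + 0.065 + 0.108 = 0.404; P(Traffic=gridlock | Weather=cloudy) = 0.065/0.404 = 0.1609.
Difference = -0.126.

-0.126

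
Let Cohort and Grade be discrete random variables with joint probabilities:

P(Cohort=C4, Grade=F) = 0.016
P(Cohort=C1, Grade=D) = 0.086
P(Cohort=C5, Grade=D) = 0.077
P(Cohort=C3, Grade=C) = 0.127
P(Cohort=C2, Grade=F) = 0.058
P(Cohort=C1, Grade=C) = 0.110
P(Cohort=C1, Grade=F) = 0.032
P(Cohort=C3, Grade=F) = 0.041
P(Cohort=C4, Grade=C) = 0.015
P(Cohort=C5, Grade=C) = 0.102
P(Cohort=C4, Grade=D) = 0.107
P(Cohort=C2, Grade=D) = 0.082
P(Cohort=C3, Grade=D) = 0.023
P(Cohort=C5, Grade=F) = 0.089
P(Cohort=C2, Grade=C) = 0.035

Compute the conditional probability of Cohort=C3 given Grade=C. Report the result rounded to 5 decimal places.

0.32648

P(Grade=C) = 0.110 + 0.035 + 0.127 + 0.015 + 0.102 = 0.389.
P(Cohort=C3 | Grade=C) = 0.127/0.389 = 0.32648.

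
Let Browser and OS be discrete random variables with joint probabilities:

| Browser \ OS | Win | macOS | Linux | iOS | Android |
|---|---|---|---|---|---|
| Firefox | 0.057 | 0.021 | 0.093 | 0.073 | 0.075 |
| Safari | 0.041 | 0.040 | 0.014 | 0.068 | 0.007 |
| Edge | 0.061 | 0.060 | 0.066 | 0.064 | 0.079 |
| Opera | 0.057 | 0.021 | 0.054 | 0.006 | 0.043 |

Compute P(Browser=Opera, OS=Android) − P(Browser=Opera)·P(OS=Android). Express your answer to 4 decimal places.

0.0061

P(Browser=Opera) = 0.057 + 0.021 + 0.054 + 0.006 + 0.043 = 0.181.
P(OS=Android) = 0.075 + 0.007 + 0.079 + 0.043 = 0.204.
P(Browser=Opera, OS=Android) − P(Browser=Opera)P(OS=Android) = 0.043 − 0.181×0.204 = 0.0061.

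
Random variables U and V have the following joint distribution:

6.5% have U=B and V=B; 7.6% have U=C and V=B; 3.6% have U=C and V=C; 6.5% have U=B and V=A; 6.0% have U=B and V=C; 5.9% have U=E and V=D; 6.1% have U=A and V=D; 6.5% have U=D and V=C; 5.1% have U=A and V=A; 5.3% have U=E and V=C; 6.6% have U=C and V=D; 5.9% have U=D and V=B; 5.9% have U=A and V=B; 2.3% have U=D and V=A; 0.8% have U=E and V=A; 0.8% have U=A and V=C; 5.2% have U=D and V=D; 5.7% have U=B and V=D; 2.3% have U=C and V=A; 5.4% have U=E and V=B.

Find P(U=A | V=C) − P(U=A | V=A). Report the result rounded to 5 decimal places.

P(V=C) = 0.008 + 0.060 + 0.036 + 0.065 + 0.053 = 0.222; P(U=A | V=C) = 0.008/0.222 = 0.036036.
P(V=A) = 0.051 + 0.065 + 0.023 + 0.023 + 0.008 = 0.170; P(U=A | V=A) = 0.051/0.170 = 0.300000.
Difference = -0.26396.

-0.26396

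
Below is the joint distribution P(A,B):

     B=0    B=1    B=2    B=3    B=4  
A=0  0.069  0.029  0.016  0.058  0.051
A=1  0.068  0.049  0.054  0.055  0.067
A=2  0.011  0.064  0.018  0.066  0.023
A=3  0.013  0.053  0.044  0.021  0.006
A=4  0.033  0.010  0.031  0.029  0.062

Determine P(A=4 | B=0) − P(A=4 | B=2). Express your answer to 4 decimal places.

-0.0201

P(B=0) = 0.069 + 0.068 + 0.011 + 0.013 + 0.033 = 0.194; P(A=4 | B=0) = 0.033/0.194 = 0.17010.
P(B=2) = 0.016 + 0.054 + 0.018 + 0.044 + 0.031 = 0.163; P(A=4 | B=2) = 0.031/0.163 = 0.19018.
Difference = -0.0201.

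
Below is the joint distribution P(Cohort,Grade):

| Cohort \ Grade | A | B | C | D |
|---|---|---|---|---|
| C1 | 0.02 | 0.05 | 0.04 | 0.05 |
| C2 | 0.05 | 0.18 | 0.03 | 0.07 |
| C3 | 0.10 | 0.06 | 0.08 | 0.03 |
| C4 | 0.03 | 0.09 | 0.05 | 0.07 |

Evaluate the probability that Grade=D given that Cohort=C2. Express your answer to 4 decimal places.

P(Cohort=C2) = 0.05 + 0.18 + 0.03 + 0.07 = 0.33.
P(Grade=D | Cohort=C2) = 0.07/0.33 = 0.2121.

0.2121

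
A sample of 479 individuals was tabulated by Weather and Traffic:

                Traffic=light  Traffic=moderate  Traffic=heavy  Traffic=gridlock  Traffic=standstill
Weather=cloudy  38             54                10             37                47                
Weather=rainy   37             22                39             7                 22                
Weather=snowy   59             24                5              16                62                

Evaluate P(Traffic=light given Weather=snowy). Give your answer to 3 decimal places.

0.355

Total with Weather=snowy: 59 + 24 + 5 + 16 + 62 = 166.
P(Traffic=light | Weather=snowy) = 59/166 = 0.355.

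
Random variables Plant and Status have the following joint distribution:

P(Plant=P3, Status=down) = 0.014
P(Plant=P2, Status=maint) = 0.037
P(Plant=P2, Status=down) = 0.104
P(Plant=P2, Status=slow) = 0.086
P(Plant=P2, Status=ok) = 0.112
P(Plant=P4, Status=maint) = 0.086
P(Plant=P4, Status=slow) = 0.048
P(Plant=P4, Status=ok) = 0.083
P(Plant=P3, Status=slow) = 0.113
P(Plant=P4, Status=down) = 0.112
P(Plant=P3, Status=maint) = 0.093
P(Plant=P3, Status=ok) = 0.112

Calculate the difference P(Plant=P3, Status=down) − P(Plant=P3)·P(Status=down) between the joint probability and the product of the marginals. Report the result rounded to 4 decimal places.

-0.0624

P(Plant=P3) = 0.112 + 0.113 + 0.014 + 0.093 = 0.332.
P(Status=down) = 0.104 + 0.014 + 0.112 = 0.230.
P(Plant=P3, Status=down) − P(Plant=P3)P(Status=down) = 0.014 − 0.332×0.230 = -0.0624.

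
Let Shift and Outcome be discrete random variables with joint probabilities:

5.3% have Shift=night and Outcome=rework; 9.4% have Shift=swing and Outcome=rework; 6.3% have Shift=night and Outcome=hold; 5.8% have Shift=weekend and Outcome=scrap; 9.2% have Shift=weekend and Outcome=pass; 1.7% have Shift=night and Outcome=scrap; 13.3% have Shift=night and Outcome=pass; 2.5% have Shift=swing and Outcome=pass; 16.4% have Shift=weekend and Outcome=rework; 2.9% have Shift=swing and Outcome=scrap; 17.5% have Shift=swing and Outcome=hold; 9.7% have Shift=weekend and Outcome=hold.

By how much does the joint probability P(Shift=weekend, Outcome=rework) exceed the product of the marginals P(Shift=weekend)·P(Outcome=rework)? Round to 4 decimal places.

0.0362

P(Shift=weekend) = 0.092 + 0.164 + 0.058 + 0.097 = 0.411.
P(Outcome=rework) = 0.094 + 0.053 + 0.164 = 0.311.
P(Shift=weekend, Outcome=rework) − P(Shift=weekend)P(Outcome=rework) = 0.164 − 0.411×0.311 = 0.0362.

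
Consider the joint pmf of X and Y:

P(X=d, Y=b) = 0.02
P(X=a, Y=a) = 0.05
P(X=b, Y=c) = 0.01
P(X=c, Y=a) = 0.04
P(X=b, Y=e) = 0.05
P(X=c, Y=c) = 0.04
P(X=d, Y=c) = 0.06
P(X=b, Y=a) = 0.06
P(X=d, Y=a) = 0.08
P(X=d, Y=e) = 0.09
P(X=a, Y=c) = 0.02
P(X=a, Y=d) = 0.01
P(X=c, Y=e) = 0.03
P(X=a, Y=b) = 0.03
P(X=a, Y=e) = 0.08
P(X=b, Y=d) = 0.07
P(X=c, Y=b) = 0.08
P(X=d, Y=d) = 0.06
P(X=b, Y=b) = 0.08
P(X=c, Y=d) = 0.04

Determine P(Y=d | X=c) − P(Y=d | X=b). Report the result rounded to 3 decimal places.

-0.085

P(X=c) = 0.04 + 0.08 + 0.04 + 0.04 + 0.03 = 0.23; P(Y=d | X=c) = 0.04/0.23 = 0.1739.
P(X=b) = 0.06 + 0.08 + 0.01 + 0.07 + 0.05 = 0.27; P(Y=d | X=b) = 0.07/0.27 = 0.2593.
Difference = -0.085.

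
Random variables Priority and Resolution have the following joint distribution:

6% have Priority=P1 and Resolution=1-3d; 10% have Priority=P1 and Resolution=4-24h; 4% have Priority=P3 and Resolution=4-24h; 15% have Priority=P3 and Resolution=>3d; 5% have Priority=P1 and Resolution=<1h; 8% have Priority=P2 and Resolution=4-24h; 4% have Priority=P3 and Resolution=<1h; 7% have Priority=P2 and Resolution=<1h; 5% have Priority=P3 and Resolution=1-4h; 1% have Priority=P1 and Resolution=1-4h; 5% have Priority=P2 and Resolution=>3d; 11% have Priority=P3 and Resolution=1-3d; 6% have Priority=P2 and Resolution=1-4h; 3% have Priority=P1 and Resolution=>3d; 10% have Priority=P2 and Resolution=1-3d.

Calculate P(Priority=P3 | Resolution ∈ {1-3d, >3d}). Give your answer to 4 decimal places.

P(Resolution=1-3d) = 0.06 + 0.10 + 0.11 = 0.27.
P(Resolution=>3d) = 0.03 + 0.05 + 0.15 = 0.23.
P(Resolution ∈ {1-3d, >3d}) = 0.27 + 0.23 = 0.50; P(Priority=P3, Resolution ∈ {1-3d, >3d}) = 0.11 + 0.15 = 0.26.
P(Priority=P3 | Resolution ∈ {1-3d, >3d}) = 0.26/0.50 = 0.5200.

0.5200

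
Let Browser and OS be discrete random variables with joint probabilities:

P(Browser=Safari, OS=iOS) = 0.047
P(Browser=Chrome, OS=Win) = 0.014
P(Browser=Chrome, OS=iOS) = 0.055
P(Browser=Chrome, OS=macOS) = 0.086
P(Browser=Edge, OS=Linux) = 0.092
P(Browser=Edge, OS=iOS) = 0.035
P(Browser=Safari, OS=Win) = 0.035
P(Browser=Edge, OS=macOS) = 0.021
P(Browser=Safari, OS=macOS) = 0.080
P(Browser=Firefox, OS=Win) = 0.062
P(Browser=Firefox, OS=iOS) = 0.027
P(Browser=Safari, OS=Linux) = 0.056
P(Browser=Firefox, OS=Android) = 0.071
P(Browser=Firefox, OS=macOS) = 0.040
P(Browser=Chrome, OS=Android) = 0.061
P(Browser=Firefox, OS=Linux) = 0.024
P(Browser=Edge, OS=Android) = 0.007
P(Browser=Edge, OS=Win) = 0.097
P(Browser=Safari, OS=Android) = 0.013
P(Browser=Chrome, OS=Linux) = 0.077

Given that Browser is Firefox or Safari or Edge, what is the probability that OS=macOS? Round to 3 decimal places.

P(Browser=Firefox) = 0.062 + 0.040 + 0.024 + 0.027 + 0.071 = 0.224.
P(Browser=Safari) = 0.035 + 0.080 + 0.056 + 0.047 + 0.013 = 0.231.
P(Browser=Edge) = 0.097 + 0.021 + 0.092 + 0.035 + 0.007 = 0.252.
P(Browser ∈ {Firefox, Safari, Edge}) = 0.224 + 0.231 + 0.252 = 0.707; P(OS=macOS, Browser ∈ {Firefox, Safari, Edge}) = 0.040 + 0.080 + 0.021 = 0.141.
P(OS=macOS | Browser ∈ {Firefox, Safari, Edge}) = 0.141/0.707 = 0.199.

0.199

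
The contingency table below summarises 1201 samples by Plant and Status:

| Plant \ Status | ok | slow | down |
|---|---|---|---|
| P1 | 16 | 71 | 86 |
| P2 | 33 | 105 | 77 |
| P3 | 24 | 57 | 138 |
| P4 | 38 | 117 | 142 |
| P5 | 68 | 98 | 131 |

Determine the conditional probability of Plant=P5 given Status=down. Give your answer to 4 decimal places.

0.2282

Total with Status=down: 86 + 77 + 138 + 142 + 131 = 574.
P(Plant=P5 | Status=down) = 131/574 = 0.2282.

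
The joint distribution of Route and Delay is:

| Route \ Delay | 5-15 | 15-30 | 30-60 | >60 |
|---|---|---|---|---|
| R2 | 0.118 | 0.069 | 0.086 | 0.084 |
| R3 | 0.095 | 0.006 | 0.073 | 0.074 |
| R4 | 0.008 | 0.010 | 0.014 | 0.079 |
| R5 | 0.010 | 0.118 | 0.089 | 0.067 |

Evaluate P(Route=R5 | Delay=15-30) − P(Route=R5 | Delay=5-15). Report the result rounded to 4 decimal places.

0.5380

P(Delay=15-30) = 0.069 + 0.006 + 0.010 + 0.118 = 0.203; P(Route=R5 | Delay=15-30) = 0.118/0.203 = 0.58128.
P(Delay=5-15) = 0.118 + 0.095 + 0.008 + 0.010 = 0.231; P(Route=R5 | Delay=5-15) = 0.010/0.231 = 0.04329.
Difference = 0.5380.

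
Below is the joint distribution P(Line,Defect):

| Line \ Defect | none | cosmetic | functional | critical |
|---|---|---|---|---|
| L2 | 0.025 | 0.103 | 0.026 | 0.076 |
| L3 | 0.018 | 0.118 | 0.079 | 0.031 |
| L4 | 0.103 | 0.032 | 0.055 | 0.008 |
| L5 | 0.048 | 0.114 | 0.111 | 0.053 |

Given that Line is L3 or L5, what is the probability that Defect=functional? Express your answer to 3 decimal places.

0.332

P(Line=L3) = 0.018 + 0.118 + 0.079 + 0.031 = 0.246.
P(Line=L5) = 0.048 + 0.114 + 0.111 + 0.053 = 0.326.
P(Line ∈ {L3, L5}) = 0.246 + 0.326 = 0.572; P(Defect=functional, Line ∈ {L3, L5}) = 0.079 + 0.111 = 0.190.
P(Defect=functional | Line ∈ {L3, L5}) = 0.190/0.572 = 0.332.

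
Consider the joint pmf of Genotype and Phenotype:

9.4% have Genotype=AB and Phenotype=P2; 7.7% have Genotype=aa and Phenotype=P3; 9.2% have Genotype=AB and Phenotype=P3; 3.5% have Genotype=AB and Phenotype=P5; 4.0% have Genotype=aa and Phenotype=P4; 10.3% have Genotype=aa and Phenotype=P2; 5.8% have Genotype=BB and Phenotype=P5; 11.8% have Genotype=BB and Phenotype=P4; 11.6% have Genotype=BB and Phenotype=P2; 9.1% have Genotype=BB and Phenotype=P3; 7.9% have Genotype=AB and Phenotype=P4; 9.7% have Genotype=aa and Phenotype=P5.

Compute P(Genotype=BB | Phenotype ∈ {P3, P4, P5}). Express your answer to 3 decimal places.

P(Phenotype=P3) = 0.077 + 0.092 + 0.091 = 0.260.
P(Phenotype=P4) = 0.040 + 0.079 + 0.118 = 0.237.
P(Phenotype=P5) = 0.097 + 0.035 + 0.058 = 0.190.
P(Phenotype ∈ {P3, P4, P5}) = 0.260 + 0.237 + 0.190 = 0.687; P(Genotype=BB, Phenotype ∈ {P3, P4, P5}) = 0.091 + 0.118 + 0.058 = 0.267.
P(Genotype=BB | Phenotype ∈ {P3, P4, P5}) = 0.267/0.687 = 0.389.

0.389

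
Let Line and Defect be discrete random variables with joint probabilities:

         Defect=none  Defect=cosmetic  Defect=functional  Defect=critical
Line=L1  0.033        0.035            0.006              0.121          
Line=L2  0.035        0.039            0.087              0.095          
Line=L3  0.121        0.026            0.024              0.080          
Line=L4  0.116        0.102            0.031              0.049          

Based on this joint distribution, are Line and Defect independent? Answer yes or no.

P(Line=L4) = 0.298 and P(Defect=critical) = 0.345, so their product is 0.10281, but P(Line=L4, Defect=critical) = 0.049. Since these differ, Line and Defect are not independent.

no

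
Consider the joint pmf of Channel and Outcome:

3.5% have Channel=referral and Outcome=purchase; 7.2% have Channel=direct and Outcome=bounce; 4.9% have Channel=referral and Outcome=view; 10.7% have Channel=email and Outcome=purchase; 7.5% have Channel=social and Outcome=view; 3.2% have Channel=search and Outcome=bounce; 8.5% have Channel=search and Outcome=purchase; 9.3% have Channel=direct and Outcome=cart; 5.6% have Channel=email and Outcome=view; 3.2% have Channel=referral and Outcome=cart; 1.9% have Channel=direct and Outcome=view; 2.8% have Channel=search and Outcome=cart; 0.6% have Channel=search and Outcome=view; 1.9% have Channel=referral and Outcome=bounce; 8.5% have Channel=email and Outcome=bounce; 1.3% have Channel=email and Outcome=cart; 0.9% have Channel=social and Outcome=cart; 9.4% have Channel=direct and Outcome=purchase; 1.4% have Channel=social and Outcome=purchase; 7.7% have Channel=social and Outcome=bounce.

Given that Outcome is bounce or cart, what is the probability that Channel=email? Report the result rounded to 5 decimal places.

P(Outcome=bounce) = 0.085 + 0.032 + 0.077 + 0.072 + 0.019 = 0.285.
P(Outcome=cart) = 0.013 + 0.028 + 0.009 + 0.093 + 0.032 = 0.175.
P(Outcome ∈ {bounce, cart}) = 0.285 + 0.175 = 0.460; P(Channel=email, Outcome ∈ {bounce, cart}) = 0.085 + 0.013 = 0.098.
P(Channel=email | Outcome ∈ {bounce, cart}) = 0.098/0.460 = 0.21304.

0.21304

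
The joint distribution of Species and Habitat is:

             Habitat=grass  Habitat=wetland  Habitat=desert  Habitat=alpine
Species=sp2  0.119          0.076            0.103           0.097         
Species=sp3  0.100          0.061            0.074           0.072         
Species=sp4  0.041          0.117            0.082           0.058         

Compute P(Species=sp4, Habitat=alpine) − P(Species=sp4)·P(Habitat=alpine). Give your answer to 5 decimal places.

-0.00965

P(Species=sp4) = 0.041 + 0.117 + 0.082 + 0.058 = 0.298.
P(Habitat=alpine) = 0.097 + 0.072 + 0.058 = 0.227.
P(Species=sp4, Habitat=alpine) − P(Species=sp4)P(Habitat=alpine) = 0.058 − 0.298×0.227 = -0.00965.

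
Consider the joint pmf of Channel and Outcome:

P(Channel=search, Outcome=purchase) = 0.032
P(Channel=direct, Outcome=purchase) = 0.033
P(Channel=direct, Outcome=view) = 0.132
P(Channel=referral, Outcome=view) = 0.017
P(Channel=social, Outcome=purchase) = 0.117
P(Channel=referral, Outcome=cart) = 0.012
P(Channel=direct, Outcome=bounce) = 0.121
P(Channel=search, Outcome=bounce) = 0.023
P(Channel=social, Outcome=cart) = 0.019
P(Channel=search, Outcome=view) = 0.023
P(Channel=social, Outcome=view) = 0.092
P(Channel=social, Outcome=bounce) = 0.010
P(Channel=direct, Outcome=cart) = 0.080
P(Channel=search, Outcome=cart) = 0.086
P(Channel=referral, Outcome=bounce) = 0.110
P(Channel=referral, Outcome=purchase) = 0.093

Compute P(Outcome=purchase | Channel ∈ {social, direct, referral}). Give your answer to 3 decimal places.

P(Channel=social) = 0.010 + 0.092 + 0.019 + 0.117 = 0.238.
P(Channel=direct) = 0.121 + 0.132 + 0.080 + 0.033 = 0.366.
P(Channel=referral) = 0.110 + 0.017 + 0.012 + 0.093 = 0.232.
P(Channel ∈ {social, direct, referral}) = 0.238 + 0.366 + 0.232 = 0.836; P(Outcome=purchase, Channel ∈ {social, direct, referral}) = 0.117 + 0.033 + 0.093 = 0.243.
P(Outcome=purchase | Channel ∈ {social, direct, referral}) = 0.243/0.836 = 0.291.

0.291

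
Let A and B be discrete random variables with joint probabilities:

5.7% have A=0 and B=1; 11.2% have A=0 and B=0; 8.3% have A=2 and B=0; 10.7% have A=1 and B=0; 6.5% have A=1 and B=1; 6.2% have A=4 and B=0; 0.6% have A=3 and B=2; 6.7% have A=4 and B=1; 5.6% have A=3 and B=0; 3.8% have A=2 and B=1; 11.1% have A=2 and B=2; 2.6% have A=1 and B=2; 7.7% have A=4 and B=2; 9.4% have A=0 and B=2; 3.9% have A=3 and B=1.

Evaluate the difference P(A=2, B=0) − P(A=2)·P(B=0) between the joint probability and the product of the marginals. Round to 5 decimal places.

-0.01444

P(A=2) = 0.083 + 0.038 + 0.111 = 0.232.
P(B=0) = 0.112 + 0.107 + 0.083 + 0.056 + 0.062 = 0.420.
P(A=2, B=0) − P(A=2)P(B=0) = 0.083 − 0.232×0.420 = -0.01444.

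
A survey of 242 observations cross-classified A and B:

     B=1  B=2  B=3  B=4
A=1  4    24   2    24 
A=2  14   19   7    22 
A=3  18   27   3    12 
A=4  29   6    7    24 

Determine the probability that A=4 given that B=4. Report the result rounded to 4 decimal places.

Total with B=4: 24 + 22 + 12 + 24 = 82.
P(A=4 | B=4) = 24/82 = 0.2927.

0.2927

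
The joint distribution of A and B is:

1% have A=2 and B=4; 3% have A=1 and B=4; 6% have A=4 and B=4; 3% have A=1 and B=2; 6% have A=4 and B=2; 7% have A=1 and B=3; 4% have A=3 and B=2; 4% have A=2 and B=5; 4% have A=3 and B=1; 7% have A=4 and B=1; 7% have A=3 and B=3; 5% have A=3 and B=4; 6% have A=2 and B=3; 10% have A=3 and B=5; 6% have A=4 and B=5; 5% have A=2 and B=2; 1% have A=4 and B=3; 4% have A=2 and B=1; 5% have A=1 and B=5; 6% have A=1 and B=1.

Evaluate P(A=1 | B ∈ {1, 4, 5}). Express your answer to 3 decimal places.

P(B=1) = 0.06 + 0.04 + 0.04 + 0.07 = 0.21.
P(B=4) = 0.03 + 0.01 + 0.05 + 0.06 = 0.15.
P(B=5) = 0.05 + 0.04 + 0.10 + 0.06 = 0.25.
P(B ∈ {1, 4, 5}) = 0.21 + 0.15 + 0.25 = 0.61; P(A=1, B ∈ {1, 4, 5}) = 0.06 + 0.03 + 0.05 = 0.14.
P(A=1 | B ∈ {1, 4, 5}) = 0.14/0.61 = 0.230.

0.230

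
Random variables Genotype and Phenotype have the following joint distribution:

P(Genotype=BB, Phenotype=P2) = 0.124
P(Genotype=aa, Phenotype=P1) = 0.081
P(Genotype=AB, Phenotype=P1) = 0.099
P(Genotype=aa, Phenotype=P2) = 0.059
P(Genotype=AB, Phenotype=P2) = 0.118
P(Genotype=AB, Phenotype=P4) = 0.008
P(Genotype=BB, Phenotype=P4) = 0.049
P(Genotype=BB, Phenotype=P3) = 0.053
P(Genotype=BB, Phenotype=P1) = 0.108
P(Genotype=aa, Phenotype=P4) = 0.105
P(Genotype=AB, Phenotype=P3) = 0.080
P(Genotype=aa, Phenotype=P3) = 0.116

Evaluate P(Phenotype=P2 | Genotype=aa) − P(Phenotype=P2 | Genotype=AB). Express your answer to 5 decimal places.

P(Genotype=aa) = 0.081 + 0.059 + 0.116 + 0.105 = 0.361; P(Phenotype=P2 | Genotype=aa) = 0.059/0.361 = 0.163435.
P(Genotype=AB) = 0.099 + 0.118 + 0.080 + 0.008 = 0.305; P(Phenotype=P2 | Genotype=AB) = 0.118/0.305 = 0.386885.
Difference = -0.22345.

-0.22345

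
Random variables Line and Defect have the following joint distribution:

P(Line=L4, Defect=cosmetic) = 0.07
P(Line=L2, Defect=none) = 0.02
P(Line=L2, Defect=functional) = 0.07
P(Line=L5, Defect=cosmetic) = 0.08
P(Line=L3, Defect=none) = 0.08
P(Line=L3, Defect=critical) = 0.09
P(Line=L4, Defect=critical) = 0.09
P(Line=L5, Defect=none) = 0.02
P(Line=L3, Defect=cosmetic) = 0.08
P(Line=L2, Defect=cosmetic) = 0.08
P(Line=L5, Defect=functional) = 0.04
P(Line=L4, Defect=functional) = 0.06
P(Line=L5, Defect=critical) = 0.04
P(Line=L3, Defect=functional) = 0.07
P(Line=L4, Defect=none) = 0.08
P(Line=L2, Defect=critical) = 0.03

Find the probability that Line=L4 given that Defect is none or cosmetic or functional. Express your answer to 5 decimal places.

P(Defect=none) = 0.02 + 0.08 + 0.08 + 0.02 = 0.20.
P(Defect=cosmetic) = 0.08 + 0.08 + 0.07 + 0.08 = 0.31.
P(Defect=functional) = 0.07 + 0.07 + 0.06 + 0.04 = 0.24.
P(Defect ∈ {none, cosmetic, functional}) = 0.20 + 0.31 + 0.24 = 0.75; P(Line=L4, Defect ∈ {none, cosmetic, functional}) = 0.08 + 0.07 + 0.06 = 0.21.
P(Line=L4 | Defect ∈ {none, cosmetic, functional}) = 0.21/0.75 = 0.28000.

0.28000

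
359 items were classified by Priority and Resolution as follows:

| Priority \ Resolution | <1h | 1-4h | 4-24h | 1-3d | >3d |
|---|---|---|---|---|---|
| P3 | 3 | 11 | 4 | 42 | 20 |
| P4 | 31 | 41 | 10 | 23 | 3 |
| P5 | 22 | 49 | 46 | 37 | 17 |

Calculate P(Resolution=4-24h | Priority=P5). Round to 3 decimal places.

0.269

Total with Priority=P5: 22 + 49 + 46 + 37 + 17 = 171.
P(Resolution=4-24h | Priority=P5) = 46/171 = 0.269.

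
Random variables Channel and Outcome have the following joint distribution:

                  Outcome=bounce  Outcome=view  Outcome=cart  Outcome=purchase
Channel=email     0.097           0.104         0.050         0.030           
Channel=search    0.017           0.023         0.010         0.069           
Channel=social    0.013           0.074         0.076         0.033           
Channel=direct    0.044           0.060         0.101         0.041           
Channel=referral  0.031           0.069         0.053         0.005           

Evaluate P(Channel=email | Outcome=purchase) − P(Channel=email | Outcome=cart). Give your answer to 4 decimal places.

-0.0039

P(Outcome=purchase) = 0.030 + 0.069 + 0.033 + 0.041 + 0.005 = 0.178; P(Channel=email | Outcome=purchase) = 0.030/0.178 = 0.16854.
P(Outcome=cart) = 0.050 + 0.010 + 0.076 + 0.101 + 0.053 = 0.290; P(Channel=email | Outcome=cart) = 0.050/0.290 = 0.17241.
Difference = -0.0039.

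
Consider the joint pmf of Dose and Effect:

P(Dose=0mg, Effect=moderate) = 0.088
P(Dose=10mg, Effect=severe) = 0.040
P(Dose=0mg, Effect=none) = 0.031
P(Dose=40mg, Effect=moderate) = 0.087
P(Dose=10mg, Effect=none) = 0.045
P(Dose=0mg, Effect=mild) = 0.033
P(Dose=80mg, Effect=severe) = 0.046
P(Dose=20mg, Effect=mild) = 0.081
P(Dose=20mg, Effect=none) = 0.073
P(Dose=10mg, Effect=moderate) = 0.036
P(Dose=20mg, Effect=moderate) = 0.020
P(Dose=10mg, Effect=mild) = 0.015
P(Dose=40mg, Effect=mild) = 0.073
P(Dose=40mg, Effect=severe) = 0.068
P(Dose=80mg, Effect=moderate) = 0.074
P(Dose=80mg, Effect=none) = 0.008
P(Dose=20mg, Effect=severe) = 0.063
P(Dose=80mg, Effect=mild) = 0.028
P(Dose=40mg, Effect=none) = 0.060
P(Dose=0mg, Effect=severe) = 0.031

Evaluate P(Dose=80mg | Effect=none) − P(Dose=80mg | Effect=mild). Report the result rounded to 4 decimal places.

-0.0849

P(Effect=none) = 0.031 + 0.045 + 0.073 + 0.060 + 0.008 = 0.217; P(Dose=80mg | Effect=none) = 0.008/0.217 = 0.03687.
P(Effect=mild) = 0.033 + 0.015 + 0.081 + 0.073 + 0.028 = 0.230; P(Dose=80mg | Effect=mild) = 0.028/0.230 = 0.12174.
Difference = -0.0849.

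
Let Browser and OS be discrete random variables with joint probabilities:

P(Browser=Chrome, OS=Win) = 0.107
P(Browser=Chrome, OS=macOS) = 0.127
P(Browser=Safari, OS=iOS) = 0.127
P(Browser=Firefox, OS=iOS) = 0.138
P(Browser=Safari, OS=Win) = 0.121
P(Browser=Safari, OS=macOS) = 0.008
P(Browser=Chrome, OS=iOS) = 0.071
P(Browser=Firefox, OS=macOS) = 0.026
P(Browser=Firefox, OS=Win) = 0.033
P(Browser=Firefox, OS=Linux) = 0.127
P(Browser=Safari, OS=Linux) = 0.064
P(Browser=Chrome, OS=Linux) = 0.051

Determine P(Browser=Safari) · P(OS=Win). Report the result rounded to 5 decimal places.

P(Browser=Safari) = 0.121 + 0.008 + 0.064 + 0.127 = 0.320.
P(OS=Win) = 0.107 + 0.033 + 0.121 = 0.261.
Product: 0.320 × 0.261 = 0.08352.

0.08352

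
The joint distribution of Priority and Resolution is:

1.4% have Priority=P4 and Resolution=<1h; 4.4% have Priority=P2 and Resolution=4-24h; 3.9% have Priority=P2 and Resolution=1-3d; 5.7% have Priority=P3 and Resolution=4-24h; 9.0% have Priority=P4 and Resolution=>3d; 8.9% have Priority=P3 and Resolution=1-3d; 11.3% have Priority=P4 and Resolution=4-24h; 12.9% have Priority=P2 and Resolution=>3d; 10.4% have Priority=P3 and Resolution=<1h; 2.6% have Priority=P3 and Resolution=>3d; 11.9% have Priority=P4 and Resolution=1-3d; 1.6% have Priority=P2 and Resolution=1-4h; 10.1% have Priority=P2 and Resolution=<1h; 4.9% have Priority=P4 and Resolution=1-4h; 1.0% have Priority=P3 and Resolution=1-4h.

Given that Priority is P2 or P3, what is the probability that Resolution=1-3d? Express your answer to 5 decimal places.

0.20813

P(Priority=P2) = 0.101 + 0.016 + 0.044 + 0.039 + 0.129 = 0.329.
P(Priority=P3) = 0.104 + 0.010 + 0.057 + 0.089 + 0.026 = 0.286.
P(Priority ∈ {P2, P3}) = 0.329 + 0.286 = 0.615; P(Resolution=1-3d, Priority ∈ {P2, P3}) = 0.039 + 0.089 = 0.128.
P(Resolution=1-3d | Priority ∈ {P2, P3}) = 0.128/0.615 = 0.20813.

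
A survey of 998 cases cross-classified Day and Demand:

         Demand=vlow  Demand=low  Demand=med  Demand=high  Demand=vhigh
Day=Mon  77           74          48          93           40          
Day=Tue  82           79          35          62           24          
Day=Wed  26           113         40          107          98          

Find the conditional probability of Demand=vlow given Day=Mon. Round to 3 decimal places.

0.232

Total with Day=Mon: 77 + 74 + 48 + 93 + 40 = 332.
P(Demand=vlow | Day=Mon) = 77/332 = 0.232.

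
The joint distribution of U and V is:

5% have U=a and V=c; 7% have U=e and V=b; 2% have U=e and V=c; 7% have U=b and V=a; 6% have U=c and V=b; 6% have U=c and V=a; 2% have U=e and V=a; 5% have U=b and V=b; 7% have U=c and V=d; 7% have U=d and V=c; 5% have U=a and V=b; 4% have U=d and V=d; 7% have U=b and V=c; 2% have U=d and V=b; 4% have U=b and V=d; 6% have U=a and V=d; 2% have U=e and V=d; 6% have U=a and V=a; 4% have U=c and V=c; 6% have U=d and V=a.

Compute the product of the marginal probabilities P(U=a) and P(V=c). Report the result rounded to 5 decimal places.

0.05500

P(U=a) = 0.06 + 0.05 + 0.05 + 0.06 = 0.22.
P(V=c) = 0.05 + 0.07 + 0.04 + 0.07 + 0.02 = 0.25.
Product: 0.22 × 0.25 = 0.05500.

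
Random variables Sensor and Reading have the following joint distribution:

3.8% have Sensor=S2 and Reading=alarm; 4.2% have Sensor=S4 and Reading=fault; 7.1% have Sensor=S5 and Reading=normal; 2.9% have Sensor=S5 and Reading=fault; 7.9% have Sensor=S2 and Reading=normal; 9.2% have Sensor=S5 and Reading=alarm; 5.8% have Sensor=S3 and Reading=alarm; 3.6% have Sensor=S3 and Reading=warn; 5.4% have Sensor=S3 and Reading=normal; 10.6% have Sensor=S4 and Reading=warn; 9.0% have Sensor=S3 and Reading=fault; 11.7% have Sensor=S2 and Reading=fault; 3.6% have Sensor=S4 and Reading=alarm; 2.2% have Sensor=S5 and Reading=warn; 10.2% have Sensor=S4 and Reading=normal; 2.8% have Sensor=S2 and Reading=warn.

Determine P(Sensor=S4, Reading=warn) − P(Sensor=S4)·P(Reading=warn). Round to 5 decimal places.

P(Sensor=S4) = 0.102 + 0.106 + 0.036 + 0.042 = 0.286.
P(Reading=warn) = 0.028 + 0.036 + 0.106 + 0.022 = 0.192.
P(Sensor=S4, Reading=warn) − P(Sensor=S4)P(Reading=warn) = 0.106 − 0.286×0.192 = 0.05109.

0.05109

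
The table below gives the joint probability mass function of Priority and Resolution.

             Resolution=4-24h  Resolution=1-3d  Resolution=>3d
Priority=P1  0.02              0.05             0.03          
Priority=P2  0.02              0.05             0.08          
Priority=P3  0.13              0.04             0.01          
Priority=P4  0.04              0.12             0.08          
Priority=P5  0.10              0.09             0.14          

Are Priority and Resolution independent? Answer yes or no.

no

P(Priority=P3) = 0.18 and P(Resolution=4-24h) = 0.31, so their product is 0.0558, but P(Priority=P3, Resolution=4-24h) = 0.13. Since these differ, Priority and Resolution are not independent.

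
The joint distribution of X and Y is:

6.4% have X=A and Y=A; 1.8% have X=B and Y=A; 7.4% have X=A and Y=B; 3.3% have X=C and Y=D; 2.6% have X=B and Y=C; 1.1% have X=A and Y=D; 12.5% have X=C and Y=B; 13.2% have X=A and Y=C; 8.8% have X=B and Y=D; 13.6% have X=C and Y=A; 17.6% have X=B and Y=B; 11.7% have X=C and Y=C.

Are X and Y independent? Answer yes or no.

P(X=B) = 0.308 and P(Y=B) = 0.375, so their product is 0.11550, but P(X=B, Y=B) = 0.176. Since these differ, X and Y are not independent.

no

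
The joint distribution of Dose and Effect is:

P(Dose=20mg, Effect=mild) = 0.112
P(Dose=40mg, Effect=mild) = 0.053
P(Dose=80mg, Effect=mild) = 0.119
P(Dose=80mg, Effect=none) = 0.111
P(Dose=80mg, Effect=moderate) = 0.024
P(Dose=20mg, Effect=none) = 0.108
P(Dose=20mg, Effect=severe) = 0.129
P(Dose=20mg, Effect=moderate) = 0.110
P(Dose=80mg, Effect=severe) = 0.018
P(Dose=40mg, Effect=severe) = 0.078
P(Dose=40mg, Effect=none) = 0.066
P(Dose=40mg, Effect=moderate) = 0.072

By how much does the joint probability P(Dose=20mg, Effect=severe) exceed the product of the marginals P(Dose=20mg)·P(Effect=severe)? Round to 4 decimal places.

P(Dose=20mg) = 0.108 + 0.112 + 0.110 + 0.129 = 0.459.
P(Effect=severe) = 0.129 + 0.078 + 0.018 = 0.225.
P(Dose=20mg, Effect=severe) − P(Dose=20mg)P(Effect=severe) = 0.129 − 0.459×0.225 = 0.0257.

0.0257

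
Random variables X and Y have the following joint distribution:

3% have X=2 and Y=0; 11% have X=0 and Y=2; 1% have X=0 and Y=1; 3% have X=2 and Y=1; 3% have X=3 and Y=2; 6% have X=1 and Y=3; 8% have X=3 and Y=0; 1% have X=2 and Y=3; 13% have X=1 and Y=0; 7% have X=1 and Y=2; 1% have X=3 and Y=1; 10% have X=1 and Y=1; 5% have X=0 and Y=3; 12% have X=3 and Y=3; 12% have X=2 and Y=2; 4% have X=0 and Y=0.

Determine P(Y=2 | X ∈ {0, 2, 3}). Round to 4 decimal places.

0.4063

P(X=0) = 0.04 + 0.01 + 0.11 + 0.05 = 0.21.
P(X=2) = 0.03 + 0.03 + 0.12 + 0.01 = 0.19.
P(X=3) = 0.08 + 0.01 + 0.03 + 0.12 = 0.24.
P(X ∈ {0, 2, 3}) = 0.21 + 0.19 + 0.24 = 0.64; P(Y=2, X ∈ {0, 2, 3}) = 0.11 + 0.12 + 0.03 = 0.26.
P(Y=2 | X ∈ {0, 2, 3}) = 0.26/0.64 = 0.4063.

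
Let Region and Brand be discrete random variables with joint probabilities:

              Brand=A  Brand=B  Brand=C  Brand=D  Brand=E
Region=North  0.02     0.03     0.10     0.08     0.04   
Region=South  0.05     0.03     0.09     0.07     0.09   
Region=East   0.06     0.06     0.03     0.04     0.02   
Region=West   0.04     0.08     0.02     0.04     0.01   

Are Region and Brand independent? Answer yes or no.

no

P(Region=West) = 0.19 and P(Brand=B) = 0.20, so their product is 0.0380, but P(Region=West, Brand=B) = 0.08. Since these differ, Region and Brand are not independent.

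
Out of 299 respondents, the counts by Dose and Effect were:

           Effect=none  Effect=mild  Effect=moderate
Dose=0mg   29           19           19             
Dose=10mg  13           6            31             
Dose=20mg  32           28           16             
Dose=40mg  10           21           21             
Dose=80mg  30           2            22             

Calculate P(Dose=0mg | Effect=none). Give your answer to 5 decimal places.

Total with Effect=none: 29 + 13 + 32 + 10 + 30 = 114.
P(Dose=0mg | Effect=none) = 29/114 = 0.25439.

0.25439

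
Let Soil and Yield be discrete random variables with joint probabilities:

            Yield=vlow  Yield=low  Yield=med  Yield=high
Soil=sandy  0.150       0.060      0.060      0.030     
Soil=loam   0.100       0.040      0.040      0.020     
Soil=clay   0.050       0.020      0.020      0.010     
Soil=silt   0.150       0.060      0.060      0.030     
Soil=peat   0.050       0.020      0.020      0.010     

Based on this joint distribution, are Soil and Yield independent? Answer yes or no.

yes

Every cell satisfies P(Soil,Yield) = P(Soil)·P(Yield). For instance P(Soil=peat) = 0.100, P(Yield=vlow) = 0.500, and 0.100×0.500 = 0.050 matches the joint entry. So Soil and Yield are independent.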